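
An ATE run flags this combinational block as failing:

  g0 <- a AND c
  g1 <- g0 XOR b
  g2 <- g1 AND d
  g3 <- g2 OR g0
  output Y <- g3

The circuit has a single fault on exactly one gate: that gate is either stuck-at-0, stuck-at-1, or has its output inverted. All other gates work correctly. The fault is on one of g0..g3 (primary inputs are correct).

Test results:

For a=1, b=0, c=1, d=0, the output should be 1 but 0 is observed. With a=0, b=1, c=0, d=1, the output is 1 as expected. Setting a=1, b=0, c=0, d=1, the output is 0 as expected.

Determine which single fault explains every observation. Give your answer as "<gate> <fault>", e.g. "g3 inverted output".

g0 stuck-at-0

Fault-free values for test 1 (a=1, b=0, c=1, d=0): g0=1, g1=1, g2=0, g3=1, giving Y=1. Observed 0.
Test 1: faults giving observed 0 are {g0 stuck-at-0, g0 inverted output, g3 stuck-at-0, g3 inverted output}.
Test 2 (a=0, b=1, c=0, d=1): fault-free g0=0, g1=1, g2=1, g3=1 → 1; observed 1. Eliminates g3 stuck-at-0, g3 inverted output.
Test 3 (a=1, b=0, c=0, d=1): fault-free g0=0, g1=0, g2=0, g3=0 → 0; observed 0. Eliminates g0 inverted output.
Only g0 stuck-at-0 is consistent with every test.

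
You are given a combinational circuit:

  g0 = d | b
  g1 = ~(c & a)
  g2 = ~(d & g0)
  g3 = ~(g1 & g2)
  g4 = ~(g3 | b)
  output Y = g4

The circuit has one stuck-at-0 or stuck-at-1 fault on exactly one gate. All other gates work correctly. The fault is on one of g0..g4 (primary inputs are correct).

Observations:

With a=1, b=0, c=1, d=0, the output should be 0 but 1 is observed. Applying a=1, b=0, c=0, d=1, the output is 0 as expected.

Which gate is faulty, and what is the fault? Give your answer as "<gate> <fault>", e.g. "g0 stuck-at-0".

g1 stuck-at-1

Fault-free values for test 1 (a=1, b=0, c=1, d=0): g0=0, g1=0, g2=1, g3=1, g4=0, giving Y=0. Observed 1.
Test 1: faults giving observed 1 are {g1 stuck-at-1, g3 stuck-at-0, g4 stuck-at-1}.
Test 2 (a=1, b=0, c=0, d=1): fault-free g0=1, g1=1, g2=0, g3=1, g4=0 → 0; observed 0. Eliminates g3 stuck-at-0, g4 stuck-at-1.
Only g1 stuck-at-1 is consistent with every test.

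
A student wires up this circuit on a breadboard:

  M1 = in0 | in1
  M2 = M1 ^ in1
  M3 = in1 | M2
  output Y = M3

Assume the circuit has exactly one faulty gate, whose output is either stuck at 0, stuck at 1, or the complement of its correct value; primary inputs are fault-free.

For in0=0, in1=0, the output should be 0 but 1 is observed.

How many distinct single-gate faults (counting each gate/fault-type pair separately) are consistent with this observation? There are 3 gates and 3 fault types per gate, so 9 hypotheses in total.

6

Fault-free: M1=0, M2=0, M3=0 → 0. Observed 1.
  M1 stuck-at-0: output 0 ✗
  M1 stuck-at-1: output 1 ✓
  M1 inverted output: output 1 ✓
  M2 stuck-at-0: output 0 ✗
  M2 stuck-at-1: output 1 ✓
  M2 inverted output: output 1 ✓
  M3 stuck-at-0: output 0 ✗
  M3 stuck-at-1: output 1 ✓
  M3 inverted output: output 1 ✓
Consistent faults: {M1 stuck-at-1, M1 inverted output, M2 stuck-at-1, M2 inverted output, M3 stuck-at-1, M3 inverted output} — 6 in all.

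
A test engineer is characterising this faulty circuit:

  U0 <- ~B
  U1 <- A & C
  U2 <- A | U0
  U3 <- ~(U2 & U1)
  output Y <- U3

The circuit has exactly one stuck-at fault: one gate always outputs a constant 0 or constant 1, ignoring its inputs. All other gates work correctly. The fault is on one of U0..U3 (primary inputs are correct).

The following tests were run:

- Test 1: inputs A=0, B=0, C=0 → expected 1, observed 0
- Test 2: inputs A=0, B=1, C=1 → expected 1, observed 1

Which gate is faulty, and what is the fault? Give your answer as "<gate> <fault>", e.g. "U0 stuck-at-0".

Fault-free values for test 1 (A=0, B=0, C=0): U0=1, U1=0, U2=1, U3=1, giving Y=1. Observed 0.
Test 1: faults giving observed 0 are {U1 stuck-at-1, U3 stuck-at-0}.
Test 2 (A=0, B=1, C=1): fault-free U0=0, U1=0, U2=0, U3=1 → 1; observed 1. Eliminates U3 stuck-at-0.
Only U1 stuck-at-1 is consistent with every test.

U1 stuck-at-1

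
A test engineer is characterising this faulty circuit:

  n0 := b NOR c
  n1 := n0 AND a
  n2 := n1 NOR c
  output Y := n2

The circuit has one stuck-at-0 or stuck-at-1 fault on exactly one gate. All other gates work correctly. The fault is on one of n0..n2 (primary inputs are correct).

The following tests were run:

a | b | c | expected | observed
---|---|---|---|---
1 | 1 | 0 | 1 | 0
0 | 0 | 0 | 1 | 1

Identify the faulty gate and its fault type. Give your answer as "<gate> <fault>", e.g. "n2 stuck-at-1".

n0 stuck-at-1

Fault-free values for test 1 (a=1, b=1, c=0): n0=0, n1=0, n2=1, giving Y=1. Observed 0.
Test 1: faults giving observed 0 are {n0 stuck-at-1, n1 stuck-at-1, n2 stuck-at-0}.
Test 2 (a=0, b=0, c=0): fault-free n0=1, n1=0, n2=1 → 1; observed 1. Eliminates n1 stuck-at-1, n2 stuck-at-0.
Only n0 stuck-at-1 is consistent with every test.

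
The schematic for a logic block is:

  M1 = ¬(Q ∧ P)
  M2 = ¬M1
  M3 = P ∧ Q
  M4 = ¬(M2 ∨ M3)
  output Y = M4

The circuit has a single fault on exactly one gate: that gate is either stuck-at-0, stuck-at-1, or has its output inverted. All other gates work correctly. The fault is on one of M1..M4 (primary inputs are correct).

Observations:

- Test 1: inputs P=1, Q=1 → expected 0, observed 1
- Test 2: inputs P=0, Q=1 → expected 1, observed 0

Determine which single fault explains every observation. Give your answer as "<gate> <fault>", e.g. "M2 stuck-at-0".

Fault-free values for test 1 (P=1, Q=1): M1=0, M2=1, M3=1, M4=0, giving Y=0. Observed 1.
Test 1: faults giving observed 1 are {M4 stuck-at-1, M4 inverted output}.
Test 2 (P=0, Q=1): fault-free M1=1, M2=0, M3=0, M4=1 → 1; observed 0. Eliminates M4 stuck-at-1.
Only M4 inverted output is consistent with every test.

M4 inverted output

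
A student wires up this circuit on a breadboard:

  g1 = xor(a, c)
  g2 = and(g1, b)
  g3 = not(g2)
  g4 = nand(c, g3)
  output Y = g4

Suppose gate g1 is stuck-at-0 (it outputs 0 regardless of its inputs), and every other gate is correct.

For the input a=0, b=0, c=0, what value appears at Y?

1

Propagate with g1 forced: g1=0 [stuck-at-0], g2=0, g3=1, g4=1.
So Y = 1. (Same as the fault-free value — the fault is masked on this input.)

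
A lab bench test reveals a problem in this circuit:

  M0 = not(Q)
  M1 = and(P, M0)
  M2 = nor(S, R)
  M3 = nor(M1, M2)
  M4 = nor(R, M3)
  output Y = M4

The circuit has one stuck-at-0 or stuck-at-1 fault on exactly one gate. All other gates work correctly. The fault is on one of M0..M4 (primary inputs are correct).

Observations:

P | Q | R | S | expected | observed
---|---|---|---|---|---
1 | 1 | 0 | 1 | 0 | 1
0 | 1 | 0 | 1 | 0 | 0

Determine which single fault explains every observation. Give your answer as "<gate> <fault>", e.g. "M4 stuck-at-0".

Fault-free values for test 1 (P=1, Q=1, R=0, S=1): M0=0, M1=0, M2=0, M3=1, M4=0, giving Y=0. Observed 1.
Test 1: faults giving observed 1 are {M0 stuck-at-1, M1 stuck-at-1, M2 stuck-at-1, M3 stuck-at-0, M4 stuck-at-1}.
Test 2 (P=0, Q=1, R=0, S=1): fault-free M0=0, M1=0, M2=0, M3=1, M4=0 → 0; observed 0. Eliminates M1 stuck-at-1, M2 stuck-at-1, M3 stuck-at-0, M4 stuck-at-1.
Only M0 stuck-at-1 is consistent with every test.

M0 stuck-at-1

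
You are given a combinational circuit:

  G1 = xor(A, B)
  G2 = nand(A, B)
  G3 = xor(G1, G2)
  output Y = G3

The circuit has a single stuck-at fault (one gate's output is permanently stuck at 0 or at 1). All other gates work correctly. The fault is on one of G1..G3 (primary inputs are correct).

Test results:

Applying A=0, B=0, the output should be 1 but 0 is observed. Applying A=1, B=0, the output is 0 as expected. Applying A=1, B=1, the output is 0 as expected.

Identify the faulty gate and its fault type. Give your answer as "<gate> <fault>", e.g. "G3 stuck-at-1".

G3 stuck-at-0

Fault-free values for test 1 (A=0, B=0): G1=0, G2=1, G3=1, giving Y=1. Observed 0.
Test 1: faults giving observed 0 are {G1 stuck-at-1, G2 stuck-at-0, G3 stuck-at-0}.
Test 2 (A=1, B=0): fault-free G1=1, G2=1, G3=0 → 0; observed 0. Eliminates G2 stuck-at-0.
Test 3 (A=1, B=1): fault-free G1=0, G2=0, G3=0 → 0; observed 0. Eliminates G1 stuck-at-1.
Only G3 stuck-at-0 is consistent with every test.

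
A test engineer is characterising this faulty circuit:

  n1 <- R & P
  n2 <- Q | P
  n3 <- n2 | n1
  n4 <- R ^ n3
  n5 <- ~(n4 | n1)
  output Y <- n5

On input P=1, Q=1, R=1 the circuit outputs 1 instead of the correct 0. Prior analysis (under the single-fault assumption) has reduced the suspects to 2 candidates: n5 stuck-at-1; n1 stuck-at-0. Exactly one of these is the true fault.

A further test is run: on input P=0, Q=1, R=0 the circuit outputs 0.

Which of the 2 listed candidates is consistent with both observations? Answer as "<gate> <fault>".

n1 stuck-at-0

Evaluate each candidate on input P=0, Q=1, R=0:
  n5 stuck-at-1: n1=0, n2=1, n3=1, n4=1, n5=1 [stuck-at-1] → 1 — eliminated
  n1 stuck-at-0: n1=0 [stuck-at-0], n2=1, n3=1, n4=1, n5=0 → 0 — matches
Only n1 stuck-at-0 reproduces the observed 0.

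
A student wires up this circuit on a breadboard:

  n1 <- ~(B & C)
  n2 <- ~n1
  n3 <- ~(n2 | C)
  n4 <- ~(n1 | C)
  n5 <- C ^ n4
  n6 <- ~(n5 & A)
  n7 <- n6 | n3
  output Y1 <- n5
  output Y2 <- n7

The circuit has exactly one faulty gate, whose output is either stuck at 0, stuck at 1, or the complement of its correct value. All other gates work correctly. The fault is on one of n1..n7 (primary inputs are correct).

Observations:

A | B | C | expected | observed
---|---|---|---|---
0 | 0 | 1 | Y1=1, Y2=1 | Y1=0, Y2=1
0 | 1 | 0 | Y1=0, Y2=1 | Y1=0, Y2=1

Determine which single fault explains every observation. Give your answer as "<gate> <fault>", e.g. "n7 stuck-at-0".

Fault-free values for test 1 (A=0, B=0, C=1): n1=1, n2=0, n3=0, n4=0, n5=1, n6=1, n7=1, giving Y1=1, Y2=1. Observed Y1=0, Y2=1.
Test 1: faults giving observed Y1=0, Y2=1 are {n4 stuck-at-1, n4 inverted output, n5 stuck-at-0, n5 inverted output}.
Test 2 (A=0, B=1, C=0): fault-free n1=1, n2=0, n3=1, n4=0, n5=0, n6=1, n7=1 → Y1=0, Y2=1; observed Y1=0, Y2=1. Eliminates n4 stuck-at-1, n4 inverted output, n5 inverted output.
Only n5 stuck-at-0 is consistent with every test.

n5 stuck-at-0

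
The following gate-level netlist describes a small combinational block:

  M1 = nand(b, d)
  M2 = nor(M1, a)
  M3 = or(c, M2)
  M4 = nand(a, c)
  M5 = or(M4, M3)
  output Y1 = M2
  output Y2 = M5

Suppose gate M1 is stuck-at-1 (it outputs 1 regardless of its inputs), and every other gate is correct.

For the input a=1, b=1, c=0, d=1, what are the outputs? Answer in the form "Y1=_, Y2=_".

Propagate with M1 forced: M1=1 [stuck-at-1], M2=0, M3=0, M4=1, M5=1.
So the outputs are Y1=0, Y2=1. (Same as the fault-free value — the fault is masked on this input.)

Y1=0, Y2=1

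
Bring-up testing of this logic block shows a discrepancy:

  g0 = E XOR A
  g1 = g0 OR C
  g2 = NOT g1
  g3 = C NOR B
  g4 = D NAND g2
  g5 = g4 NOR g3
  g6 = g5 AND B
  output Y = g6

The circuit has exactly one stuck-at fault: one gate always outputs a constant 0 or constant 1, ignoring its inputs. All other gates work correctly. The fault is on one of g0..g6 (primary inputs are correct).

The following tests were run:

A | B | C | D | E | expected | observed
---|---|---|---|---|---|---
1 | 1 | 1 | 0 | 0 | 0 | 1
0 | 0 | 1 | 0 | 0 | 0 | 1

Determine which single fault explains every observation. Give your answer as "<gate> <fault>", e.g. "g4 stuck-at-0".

Fault-free values for test 1 (A=1, B=1, C=1, D=0, E=0): g0=1, g1=1, g2=0, g3=0, g4=1, g5=0, g6=0, giving Y=0. Observed 1.
Test 1: faults giving observed 1 are {g4 stuck-at-0, g5 stuck-at-1, g6 stuck-at-1}.
Test 2 (A=0, B=0, C=1, D=0, E=0): fault-free g0=0, g1=1, g2=0, g3=0, g4=1, g5=0, g6=0 → 0; observed 1. Eliminates g4 stuck-at-0, g5 stuck-at-1.
Only g6 stuck-at-1 is consistent with every test.

g6 stuck-at-1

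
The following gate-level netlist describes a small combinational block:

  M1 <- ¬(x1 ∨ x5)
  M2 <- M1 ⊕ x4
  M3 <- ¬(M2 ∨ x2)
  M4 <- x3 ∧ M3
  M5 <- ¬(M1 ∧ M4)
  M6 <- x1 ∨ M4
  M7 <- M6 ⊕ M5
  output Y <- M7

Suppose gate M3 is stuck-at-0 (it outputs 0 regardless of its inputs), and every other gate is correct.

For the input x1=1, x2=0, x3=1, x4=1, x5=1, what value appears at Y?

Propagate with M3 forced: M1=0, M2=1, M3=0 [stuck-at-0], M4=0, M5=1, M6=1, M7=0.
So Y = 0. (Same as the fault-free value — the fault is masked on this input.)

0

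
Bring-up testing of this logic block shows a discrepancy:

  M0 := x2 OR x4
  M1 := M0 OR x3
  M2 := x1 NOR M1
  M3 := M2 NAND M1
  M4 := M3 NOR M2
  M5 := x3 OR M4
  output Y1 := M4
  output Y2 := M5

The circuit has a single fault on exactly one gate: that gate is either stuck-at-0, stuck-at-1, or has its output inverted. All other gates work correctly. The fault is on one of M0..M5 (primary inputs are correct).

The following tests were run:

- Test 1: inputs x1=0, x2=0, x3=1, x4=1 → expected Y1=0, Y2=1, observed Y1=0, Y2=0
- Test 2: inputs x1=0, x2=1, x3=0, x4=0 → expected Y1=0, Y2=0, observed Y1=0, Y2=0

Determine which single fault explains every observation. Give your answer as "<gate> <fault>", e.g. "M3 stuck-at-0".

M5 stuck-at-0

Fault-free values for test 1 (x1=0, x2=0, x3=1, x4=1): M0=1, M1=1, M2=0, M3=1, M4=0, M5=1, giving Y1=0, Y2=1. Observed Y1=0, Y2=0.
Test 1: faults giving observed Y1=0, Y2=0 are {M5 stuck-at-0, M5 inverted output}.
Test 2 (x1=0, x2=1, x3=0, x4=0): fault-free M0=1, M1=1, M2=0, M3=1, M4=0, M5=0 → Y1=0, Y2=0; observed Y1=0, Y2=0. Eliminates M5 inverted output.
Only M5 stuck-at-0 is consistent with every test.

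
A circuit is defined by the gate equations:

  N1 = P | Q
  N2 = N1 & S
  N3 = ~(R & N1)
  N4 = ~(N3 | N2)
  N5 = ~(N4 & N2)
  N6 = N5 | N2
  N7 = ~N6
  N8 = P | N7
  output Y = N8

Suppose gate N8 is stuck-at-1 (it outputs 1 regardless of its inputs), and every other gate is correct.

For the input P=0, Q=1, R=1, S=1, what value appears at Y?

1

Propagate with N8 forced: N1=1, N2=1, N3=0, N4=0, N5=1, N6=1, N7=0, N8=1 [stuck-at-1].
So Y = 1. (Without the fault it would be 0.)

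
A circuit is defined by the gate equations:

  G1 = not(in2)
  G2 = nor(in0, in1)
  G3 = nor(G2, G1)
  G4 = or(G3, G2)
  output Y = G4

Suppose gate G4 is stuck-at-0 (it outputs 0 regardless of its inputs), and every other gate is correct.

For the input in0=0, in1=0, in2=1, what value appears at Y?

Propagate with G4 forced: G1=0, G2=1, G3=0, G4=0 [stuck-at-0].
So Y = 0. (Without the fault it would be 1.)

0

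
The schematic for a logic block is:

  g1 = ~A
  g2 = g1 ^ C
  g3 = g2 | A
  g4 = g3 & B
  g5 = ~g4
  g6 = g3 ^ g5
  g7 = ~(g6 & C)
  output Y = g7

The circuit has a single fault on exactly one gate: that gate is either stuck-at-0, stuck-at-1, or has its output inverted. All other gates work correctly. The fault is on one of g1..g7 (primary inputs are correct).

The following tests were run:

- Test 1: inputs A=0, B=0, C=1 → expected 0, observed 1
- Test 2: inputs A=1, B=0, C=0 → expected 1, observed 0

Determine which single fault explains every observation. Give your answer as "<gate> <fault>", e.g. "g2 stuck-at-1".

g7 inverted output

Fault-free values for test 1 (A=0, B=0, C=1): g1=1, g2=0, g3=0, g4=0, g5=1, g6=1, g7=0, giving Y=0. Observed 1.
Test 1: faults giving observed 1 are {g1 stuck-at-0, g1 inverted output, g2 stuck-at-1, g2 inverted output, g3 stuck-at-1, g3 inverted output, g4 stuck-at-1, g4 inverted output, g5 stuck-at-0, g5 inverted output, g6 stuck-at-0, g6 inverted output, g7 stuck-at-1, g7 inverted output}.
Test 2 (A=1, B=0, C=0): fault-free g1=0, g2=0, g3=1, g4=0, g5=1, g6=0, g7=1 → 1; observed 0. Eliminates g1 stuck-at-0, g1 inverted output, g2 stuck-at-1, g2 inverted output, g3 stuck-at-1, g3 inverted output, g4 stuck-at-1, g4 inverted output, g5 stuck-at-0, g5 inverted output, g6 stuck-at-0, g6 inverted output, g7 stuck-at-1.
Only g7 inverted output is consistent with every test.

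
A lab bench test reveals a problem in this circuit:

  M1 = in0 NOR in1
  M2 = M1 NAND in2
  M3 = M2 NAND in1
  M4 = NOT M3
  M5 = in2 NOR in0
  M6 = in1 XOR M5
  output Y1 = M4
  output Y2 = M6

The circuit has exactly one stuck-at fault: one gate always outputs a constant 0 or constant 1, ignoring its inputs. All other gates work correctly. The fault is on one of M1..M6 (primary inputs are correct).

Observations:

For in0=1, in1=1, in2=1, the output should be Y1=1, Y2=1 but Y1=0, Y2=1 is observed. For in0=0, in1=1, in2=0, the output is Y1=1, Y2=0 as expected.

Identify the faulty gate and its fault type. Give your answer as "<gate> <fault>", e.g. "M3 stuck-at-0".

M1 stuck-at-1

Fault-free values for test 1 (in0=1, in1=1, in2=1): M1=0, M2=1, M3=0, M4=1, M5=0, M6=1, giving Y1=1, Y2=1. Observed Y1=0, Y2=1.
Test 1: faults giving observed Y1=0, Y2=1 are {M1 stuck-at-1, M2 stuck-at-0, M3 stuck-at-1, M4 stuck-at-0}.
Test 2 (in0=0, in1=1, in2=0): fault-free M1=0, M2=1, M3=0, M4=1, M5=1, M6=0 → Y1=1, Y2=0; observed Y1=1, Y2=0. Eliminates M2 stuck-at-0, M3 stuck-at-1, M4 stuck-at-0.
Only M1 stuck-at-1 is consistent with every test.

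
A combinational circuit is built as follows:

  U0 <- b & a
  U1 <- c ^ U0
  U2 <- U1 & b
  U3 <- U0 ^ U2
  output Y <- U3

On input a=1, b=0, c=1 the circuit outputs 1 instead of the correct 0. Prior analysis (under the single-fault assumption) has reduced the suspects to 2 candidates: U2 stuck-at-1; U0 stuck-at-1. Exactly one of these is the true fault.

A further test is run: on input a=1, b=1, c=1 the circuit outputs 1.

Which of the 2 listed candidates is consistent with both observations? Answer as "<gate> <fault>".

U0 stuck-at-1

Evaluate each candidate on input a=1, b=1, c=1:
  U2 stuck-at-1: U0=1, U1=0, U2=1 [stuck-at-1], U3=0 → 0 — eliminated
  U0 stuck-at-1: U0=1 [stuck-at-1], U1=0, U2=0, U3=1 → 1 — matches
Only U0 stuck-at-1 reproduces the observed 1.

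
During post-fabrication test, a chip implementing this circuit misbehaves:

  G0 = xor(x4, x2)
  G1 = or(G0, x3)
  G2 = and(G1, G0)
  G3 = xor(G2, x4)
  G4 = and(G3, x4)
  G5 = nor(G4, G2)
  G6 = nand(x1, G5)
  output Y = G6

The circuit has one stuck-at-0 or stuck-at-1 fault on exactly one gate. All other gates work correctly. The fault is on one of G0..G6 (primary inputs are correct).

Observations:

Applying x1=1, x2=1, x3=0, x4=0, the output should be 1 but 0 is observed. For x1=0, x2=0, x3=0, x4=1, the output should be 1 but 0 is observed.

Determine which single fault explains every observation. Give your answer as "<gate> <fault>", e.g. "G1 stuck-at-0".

G6 stuck-at-0

Fault-free values for test 1 (x1=1, x2=1, x3=0, x4=0): G0=1, G1=1, G2=1, G3=1, G4=0, G5=0, G6=1, giving Y=1. Observed 0.
Test 1: faults giving observed 0 are {G0 stuck-at-0, G1 stuck-at-0, G2 stuck-at-0, G5 stuck-at-1, G6 stuck-at-0}.
Test 2 (x1=0, x2=0, x3=0, x4=1): fault-free G0=1, G1=1, G2=1, G3=0, G4=0, G5=0, G6=1 → 1; observed 0. Eliminates G0 stuck-at-0, G1 stuck-at-0, G2 stuck-at-0, G5 stuck-at-1.
Only G6 stuck-at-0 is consistent with every test.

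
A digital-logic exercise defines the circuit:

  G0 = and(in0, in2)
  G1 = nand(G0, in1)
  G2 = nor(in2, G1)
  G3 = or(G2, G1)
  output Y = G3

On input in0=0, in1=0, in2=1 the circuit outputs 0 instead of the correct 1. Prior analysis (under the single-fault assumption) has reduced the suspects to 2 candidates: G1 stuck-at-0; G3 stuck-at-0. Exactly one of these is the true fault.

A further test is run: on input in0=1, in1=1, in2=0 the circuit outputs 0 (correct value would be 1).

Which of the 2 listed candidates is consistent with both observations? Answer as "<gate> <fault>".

Evaluate each candidate on input in0=1, in1=1, in2=0:
  G1 stuck-at-0: G0=0, G1=0 [stuck-at-0], G2=1, G3=1 → 1 — eliminated
  G3 stuck-at-0: G0=0, G1=1, G2=0, G3=0 [stuck-at-0] → 0 — matches
Only G3 stuck-at-0 reproduces the observed 0.

G3 stuck-at-0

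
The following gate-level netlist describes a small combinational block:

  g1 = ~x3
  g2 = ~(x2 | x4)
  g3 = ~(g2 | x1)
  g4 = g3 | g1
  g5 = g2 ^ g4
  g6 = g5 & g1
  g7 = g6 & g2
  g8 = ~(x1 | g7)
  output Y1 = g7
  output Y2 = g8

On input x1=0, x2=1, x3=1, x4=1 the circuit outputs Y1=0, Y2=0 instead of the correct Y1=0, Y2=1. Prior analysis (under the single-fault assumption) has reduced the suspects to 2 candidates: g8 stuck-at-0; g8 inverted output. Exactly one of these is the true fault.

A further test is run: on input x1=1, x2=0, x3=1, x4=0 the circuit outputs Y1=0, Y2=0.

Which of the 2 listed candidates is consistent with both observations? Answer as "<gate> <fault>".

g8 stuck-at-0

Evaluate each candidate on input x1=1, x2=0, x3=1, x4=0:
  g8 stuck-at-0: g1=0, g2=1, g3=0, g4=0, g5=1, g6=0, g7=0, g8=0 [stuck-at-0] → Y1=0, Y2=0 — matches
  g8 inverted output: g1=0, g2=1, g3=0, g4=0, g5=1, g6=0, g7=0, g8=1 [inverted output] → Y1=0, Y2=1 — eliminated
Only g8 stuck-at-0 reproduces the observed Y1=0, Y2=0.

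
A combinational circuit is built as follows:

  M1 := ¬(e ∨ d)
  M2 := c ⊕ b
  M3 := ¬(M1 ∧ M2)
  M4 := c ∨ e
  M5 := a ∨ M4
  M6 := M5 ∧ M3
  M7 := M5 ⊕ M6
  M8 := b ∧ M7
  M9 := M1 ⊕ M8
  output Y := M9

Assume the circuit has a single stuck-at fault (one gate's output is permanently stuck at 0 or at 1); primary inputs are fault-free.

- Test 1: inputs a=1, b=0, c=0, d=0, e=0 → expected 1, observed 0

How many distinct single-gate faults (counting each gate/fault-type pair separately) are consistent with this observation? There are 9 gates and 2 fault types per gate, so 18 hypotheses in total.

Fault-free: M1=1, M2=0, M3=1, M4=0, M5=1, M6=1, M7=0, M8=0, M9=1 → 1. Observed 0.
  M1: stuck-at-0 ✓; others ✗
  M2: none of the 2 fault types match ✗
  M3: none of the 2 fault types match ✗
  M4: none of the 2 fault types match ✗
  M5: none of the 2 fault types match ✗
  M6: none of the 2 fault types match ✗
  M7: none of the 2 fault types match ✗
  M8: stuck-at-1 ✓; others ✗
  M9: stuck-at-0 ✓; others ✗
Consistent faults: {M1 stuck-at-0, M8 stuck-at-1, M9 stuck-at-0} — 3 in all.

3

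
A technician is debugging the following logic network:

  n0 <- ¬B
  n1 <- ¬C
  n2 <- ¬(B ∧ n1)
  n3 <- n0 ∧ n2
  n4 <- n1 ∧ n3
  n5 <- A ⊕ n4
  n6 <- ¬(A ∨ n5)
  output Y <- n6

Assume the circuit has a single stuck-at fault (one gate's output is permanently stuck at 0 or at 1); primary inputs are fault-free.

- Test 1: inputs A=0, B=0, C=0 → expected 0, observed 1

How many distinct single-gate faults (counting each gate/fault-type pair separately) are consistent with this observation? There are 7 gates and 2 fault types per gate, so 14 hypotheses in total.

7

Fault-free: n0=1, n1=1, n2=1, n3=1, n4=1, n5=1, n6=0 → 0. Observed 1.
  n0 stuck-at-0: output 1 ✓
  n0 stuck-at-1: output 0 ✗
  n1 stuck-at-0: output 1 ✓
  n1 stuck-at-1: output 0 ✗
  n2 stuck-at-0: output 1 ✓
  n2 stuck-at-1: output 0 ✗
  n3 stuck-at-0: output 1 ✓
  n3 stuck-at-1: output 0 ✗
  n4 stuck-at-0: output 1 ✓
  n4 stuck-at-1: output 0 ✗
  n5 stuck-at-0: output 1 ✓
  n5 stuck-at-1: output 0 ✗
  n6 stuck-at-0: output 0 ✗
  n6 stuck-at-1: output 1 ✓
Consistent faults: {n0 stuck-at-0, n1 stuck-at-0, n2 stuck-at-0, n3 stuck-at-0, n4 stuck-at-0, n5 stuck-at-0, n6 stuck-at-1} — 7 in all.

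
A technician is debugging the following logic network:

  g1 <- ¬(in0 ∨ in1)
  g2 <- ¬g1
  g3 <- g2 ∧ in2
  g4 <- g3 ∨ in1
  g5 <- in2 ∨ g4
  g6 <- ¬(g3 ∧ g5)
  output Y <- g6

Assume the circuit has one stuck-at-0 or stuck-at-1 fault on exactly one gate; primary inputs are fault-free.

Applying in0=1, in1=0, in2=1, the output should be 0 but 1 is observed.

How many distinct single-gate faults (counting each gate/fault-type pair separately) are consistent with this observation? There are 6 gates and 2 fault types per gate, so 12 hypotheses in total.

Fault-free: g1=0, g2=1, g3=1, g4=1, g5=1, g6=0 → 0. Observed 1.
  g1 stuck-at-0: output 0 ✗
  g1 stuck-at-1: output 1 ✓
  g2 stuck-at-0: output 1 ✓
  g2 stuck-at-1: output 0 ✗
  g3 stuck-at-0: output 1 ✓
  g3 stuck-at-1: output 0 ✗
  g4 stuck-at-0: output 0 ✗
  g4 stuck-at-1: output 0 ✗
  g5 stuck-at-0: output 1 ✓
  g5 stuck-at-1: output 0 ✗
  g6 stuck-at-0: output 0 ✗
  g6 stuck-at-1: output 1 ✓
Consistent faults: {g1 stuck-at-1, g2 stuck-at-0, g3 stuck-at-0, g5 stuck-at-0, g6 stuck-at-1} — 5 in all.

5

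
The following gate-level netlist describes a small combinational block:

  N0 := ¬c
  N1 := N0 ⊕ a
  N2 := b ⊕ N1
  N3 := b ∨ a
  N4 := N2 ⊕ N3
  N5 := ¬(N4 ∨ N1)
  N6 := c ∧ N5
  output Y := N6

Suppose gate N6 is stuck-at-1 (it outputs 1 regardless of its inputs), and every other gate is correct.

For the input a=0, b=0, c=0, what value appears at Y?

1

Propagate with N6 forced: N0=1, N1=1, N2=1, N3=0, N4=1, N5=0, N6=1 [stuck-at-1].
So Y = 1. (Without the fault it would be 0.)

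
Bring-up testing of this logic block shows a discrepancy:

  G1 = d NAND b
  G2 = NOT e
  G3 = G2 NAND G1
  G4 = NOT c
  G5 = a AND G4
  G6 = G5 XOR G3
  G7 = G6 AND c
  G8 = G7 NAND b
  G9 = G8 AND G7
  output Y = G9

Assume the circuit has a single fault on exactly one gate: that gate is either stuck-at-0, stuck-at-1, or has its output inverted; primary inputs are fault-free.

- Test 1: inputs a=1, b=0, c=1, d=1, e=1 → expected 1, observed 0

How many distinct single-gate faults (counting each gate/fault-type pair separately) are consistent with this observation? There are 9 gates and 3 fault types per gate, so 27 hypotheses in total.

Fault-free: G1=1, G2=0, G3=1, G4=0, G5=0, G6=1, G7=1, G8=1, G9=1 → 1. Observed 0.
  G1: none of the 3 fault types match ✗
  G2: stuck-at-1, inverted output ✓; others ✗
  G3: stuck-at-0, inverted output ✓; others ✗
  G4: stuck-at-1, inverted output ✓; others ✗
  G5: stuck-at-1, inverted output ✓; others ✗
  G6: stuck-at-0, inverted output ✓; others ✗
  G7: stuck-at-0, inverted output ✓; others ✗
  G8: stuck-at-0, inverted output ✓; others ✗
  G9: stuck-at-0, inverted output ✓; others ✗
Consistent faults: {G2 stuck-at-1, G2 inverted output, G3 stuck-at-0, G3 inverted output, G4 stuck-at-1, G4 inverted output, G5 stuck-at-1, G5 inverted output, G6 stuck-at-0, G6 inverted output, G7 stuck-at-0, G7 inverted output, G8 stuck-at-0, G8 inverted output, G9 stuck-at-0, G9 inverted output} — 16 in all.

16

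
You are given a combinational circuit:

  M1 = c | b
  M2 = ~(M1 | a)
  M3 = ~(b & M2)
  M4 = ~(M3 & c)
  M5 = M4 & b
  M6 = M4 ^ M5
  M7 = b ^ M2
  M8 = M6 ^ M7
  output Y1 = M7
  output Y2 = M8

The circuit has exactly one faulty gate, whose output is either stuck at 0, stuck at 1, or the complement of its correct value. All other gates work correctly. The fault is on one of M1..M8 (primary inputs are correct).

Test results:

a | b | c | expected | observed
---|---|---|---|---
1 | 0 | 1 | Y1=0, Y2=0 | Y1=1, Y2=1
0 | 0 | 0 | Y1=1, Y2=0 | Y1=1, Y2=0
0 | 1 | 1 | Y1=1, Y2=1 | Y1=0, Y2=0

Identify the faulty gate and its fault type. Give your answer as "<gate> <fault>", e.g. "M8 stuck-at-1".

M2 stuck-at-1

Fault-free values for test 1 (a=1, b=0, c=1): M1=1, M2=0, M3=1, M4=0, M5=0, M6=0, M7=0, M8=0, giving Y1=0, Y2=0. Observed Y1=1, Y2=1.
Test 1: faults giving observed Y1=1, Y2=1 are {M2 stuck-at-1, M2 inverted output, M7 stuck-at-1, M7 inverted output}.
Test 2 (a=0, b=0, c=0): fault-free M1=0, M2=1, M3=1, M4=1, M5=0, M6=1, M7=1, M8=0 → Y1=1, Y2=0; observed Y1=1, Y2=0. Eliminates M2 inverted output, M7 inverted output.
Test 3 (a=0, b=1, c=1): fault-free M1=1, M2=0, M3=1, M4=0, M5=0, M6=0, M7=1, M8=1 → Y1=1, Y2=1; observed Y1=0, Y2=0. Eliminates M7 stuck-at-1.
Only M2 stuck-at-1 is consistent with every test.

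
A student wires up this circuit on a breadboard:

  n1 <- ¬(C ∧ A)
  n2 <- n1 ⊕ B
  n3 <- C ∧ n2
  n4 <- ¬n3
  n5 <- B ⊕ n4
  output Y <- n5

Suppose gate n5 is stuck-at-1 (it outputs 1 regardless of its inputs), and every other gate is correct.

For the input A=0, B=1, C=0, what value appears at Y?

1

Propagate with n5 forced: n1=1, n2=0, n3=0, n4=1, n5=1 [stuck-at-1].
So Y = 1. (Without the fault it would be 0.)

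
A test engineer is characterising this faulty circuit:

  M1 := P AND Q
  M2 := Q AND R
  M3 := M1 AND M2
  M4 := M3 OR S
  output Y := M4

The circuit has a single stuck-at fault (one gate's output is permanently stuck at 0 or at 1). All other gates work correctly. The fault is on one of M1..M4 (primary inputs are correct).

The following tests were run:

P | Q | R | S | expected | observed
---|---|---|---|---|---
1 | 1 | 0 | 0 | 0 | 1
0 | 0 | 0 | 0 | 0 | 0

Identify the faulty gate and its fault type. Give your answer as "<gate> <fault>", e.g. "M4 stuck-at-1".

Fault-free values for test 1 (P=1, Q=1, R=0, S=0): M1=1, M2=0, M3=0, M4=0, giving Y=0. Observed 1.
Test 1: faults giving observed 1 are {M2 stuck-at-1, M3 stuck-at-1, M4 stuck-at-1}.
Test 2 (P=0, Q=0, R=0, S=0): fault-free M1=0, M2=0, M3=0, M4=0 → 0; observed 0. Eliminates M3 stuck-at-1, M4 stuck-at-1.
Only M2 stuck-at-1 is consistent with every test.

M2 stuck-at-1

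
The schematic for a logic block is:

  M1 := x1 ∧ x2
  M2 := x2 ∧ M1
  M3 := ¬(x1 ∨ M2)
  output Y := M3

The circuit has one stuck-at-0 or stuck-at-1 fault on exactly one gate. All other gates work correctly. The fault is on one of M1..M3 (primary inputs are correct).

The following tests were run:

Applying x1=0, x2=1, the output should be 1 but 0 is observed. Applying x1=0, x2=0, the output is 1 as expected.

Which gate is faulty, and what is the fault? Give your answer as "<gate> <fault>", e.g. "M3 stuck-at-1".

M1 stuck-at-1

Fault-free values for test 1 (x1=0, x2=1): M1=0, M2=0, M3=1, giving Y=1. Observed 0.
Test 1: faults giving observed 0 are {M1 stuck-at-1, M2 stuck-at-1, M3 stuck-at-0}.
Test 2 (x1=0, x2=0): fault-free M1=0, M2=0, M3=1 → 1; observed 1. Eliminates M2 stuck-at-1, M3 stuck-at-0.
Only M1 stuck-at-1 is consistent with every test.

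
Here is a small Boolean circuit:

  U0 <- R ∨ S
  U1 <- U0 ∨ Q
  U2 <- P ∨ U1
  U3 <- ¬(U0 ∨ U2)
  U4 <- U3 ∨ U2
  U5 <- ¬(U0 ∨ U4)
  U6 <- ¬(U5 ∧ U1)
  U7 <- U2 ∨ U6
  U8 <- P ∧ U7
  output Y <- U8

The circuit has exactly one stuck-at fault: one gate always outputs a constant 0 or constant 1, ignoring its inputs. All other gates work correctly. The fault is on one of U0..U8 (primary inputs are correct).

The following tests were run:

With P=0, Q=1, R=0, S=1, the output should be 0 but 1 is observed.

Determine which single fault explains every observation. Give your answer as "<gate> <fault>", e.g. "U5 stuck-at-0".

U8 stuck-at-1

Fault-free values for test 1 (P=0, Q=1, R=0, S=1): U0=1, U1=1, U2=1, U3=0, U4=1, U5=0, U6=1, U7=1, U8=0, giving Y=0. Observed 1.
Test 1: faults giving observed 1 are {U8 stuck-at-1}.
Only U8 stuck-at-1 is consistent with every test.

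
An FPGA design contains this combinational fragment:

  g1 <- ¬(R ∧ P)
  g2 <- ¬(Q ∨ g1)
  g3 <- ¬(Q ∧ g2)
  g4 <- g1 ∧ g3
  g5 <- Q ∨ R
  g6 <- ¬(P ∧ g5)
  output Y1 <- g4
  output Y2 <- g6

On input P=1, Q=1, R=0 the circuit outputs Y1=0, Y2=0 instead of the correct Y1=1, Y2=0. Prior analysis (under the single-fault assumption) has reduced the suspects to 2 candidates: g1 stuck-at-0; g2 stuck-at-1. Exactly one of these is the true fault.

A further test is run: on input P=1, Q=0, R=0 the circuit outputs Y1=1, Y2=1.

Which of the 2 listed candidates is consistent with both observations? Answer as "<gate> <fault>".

Evaluate each candidate on input P=1, Q=0, R=0:
  g1 stuck-at-0: g1=0 [stuck-at-0], g2=1, g3=1, g4=0, g5=0, g6=1 → Y1=0, Y2=1 — eliminated
  g2 stuck-at-1: g1=1, g2=1 [stuck-at-1], g3=1, g4=1, g5=0, g6=1 → Y1=1, Y2=1 — matches
Only g2 stuck-at-1 reproduces the observed Y1=1, Y2=1.

g2 stuck-at-1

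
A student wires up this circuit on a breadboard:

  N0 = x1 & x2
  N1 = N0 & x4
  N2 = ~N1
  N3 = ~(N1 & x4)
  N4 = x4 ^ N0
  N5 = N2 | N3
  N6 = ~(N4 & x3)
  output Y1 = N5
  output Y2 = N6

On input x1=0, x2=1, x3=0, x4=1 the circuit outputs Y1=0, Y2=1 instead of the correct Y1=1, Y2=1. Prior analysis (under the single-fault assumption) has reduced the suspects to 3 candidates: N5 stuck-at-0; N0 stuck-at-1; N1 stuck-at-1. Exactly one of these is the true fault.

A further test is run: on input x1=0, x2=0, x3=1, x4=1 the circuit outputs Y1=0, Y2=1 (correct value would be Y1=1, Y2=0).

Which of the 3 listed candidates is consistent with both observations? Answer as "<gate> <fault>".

Evaluate each candidate on input x1=0, x2=0, x3=1, x4=1:
  N5 stuck-at-0: N0=0, N1=0, N2=1, N3=1, N4=1, N5=0 [stuck-at-0], N6=0 → Y1=0, Y2=0 — eliminated
  N0 stuck-at-1: N0=1 [stuck-at-1], N1=1, N2=0, N3=0, N4=0, N5=0, N6=1 → Y1=0, Y2=1 — matches
  N1 stuck-at-1: N0=0, N1=1 [stuck-at-1], N2=0, N3=0, N4=1, N5=0, N6=0 → Y1=0, Y2=0 — eliminated
Only N0 stuck-at-1 reproduces the observed Y1=0, Y2=1.

N0 stuck-at-1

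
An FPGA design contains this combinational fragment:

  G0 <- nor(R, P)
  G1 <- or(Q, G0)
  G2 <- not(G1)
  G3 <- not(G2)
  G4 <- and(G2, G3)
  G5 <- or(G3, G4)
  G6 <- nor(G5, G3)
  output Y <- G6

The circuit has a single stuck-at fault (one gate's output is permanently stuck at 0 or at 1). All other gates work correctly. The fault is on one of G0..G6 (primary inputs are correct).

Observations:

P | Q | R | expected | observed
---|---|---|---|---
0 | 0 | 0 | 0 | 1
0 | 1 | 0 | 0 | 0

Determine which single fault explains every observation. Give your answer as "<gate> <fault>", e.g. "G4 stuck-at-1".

Fault-free values for test 1 (P=0, Q=0, R=0): G0=1, G1=1, G2=0, G3=1, G4=0, G5=1, G6=0, giving Y=0. Observed 1.
Test 1: faults giving observed 1 are {G0 stuck-at-0, G1 stuck-at-0, G2 stuck-at-1, G3 stuck-at-0, G6 stuck-at-1}.
Test 2 (P=0, Q=1, R=0): fault-free G0=1, G1=1, G2=0, G3=1, G4=0, G5=1, G6=0 → 0; observed 0. Eliminates G1 stuck-at-0, G2 stuck-at-1, G3 stuck-at-0, G6 stuck-at-1.
Only G0 stuck-at-0 is consistent with every test.

G0 stuck-at-0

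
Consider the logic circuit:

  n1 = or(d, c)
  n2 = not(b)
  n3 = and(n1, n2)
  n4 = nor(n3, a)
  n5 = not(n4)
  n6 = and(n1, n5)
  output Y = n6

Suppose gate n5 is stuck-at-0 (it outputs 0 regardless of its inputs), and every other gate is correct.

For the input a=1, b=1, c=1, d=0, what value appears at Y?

0

Propagate with n5 forced: n1=1, n2=0, n3=0, n4=0, n5=0 [stuck-at-0], n6=0.
So Y = 0. (Without the fault it would be 1.)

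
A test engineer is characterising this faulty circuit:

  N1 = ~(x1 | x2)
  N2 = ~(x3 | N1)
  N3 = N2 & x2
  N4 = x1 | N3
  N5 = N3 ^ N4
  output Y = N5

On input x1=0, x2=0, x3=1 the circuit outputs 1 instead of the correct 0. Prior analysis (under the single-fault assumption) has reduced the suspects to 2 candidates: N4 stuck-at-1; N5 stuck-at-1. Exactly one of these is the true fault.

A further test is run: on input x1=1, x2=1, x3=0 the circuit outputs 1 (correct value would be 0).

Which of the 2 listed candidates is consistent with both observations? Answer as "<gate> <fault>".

N5 stuck-at-1

Evaluate each candidate on input x1=1, x2=1, x3=0:
  N4 stuck-at-1: N1=0, N2=1, N3=1, N4=1 [stuck-at-1], N5=0 → 0 — eliminated
  N5 stuck-at-1: N1=0, N2=1, N3=1, N4=1, N5=1 [stuck-at-1] → 1 — matches
Only N5 stuck-at-1 reproduces the observed 1.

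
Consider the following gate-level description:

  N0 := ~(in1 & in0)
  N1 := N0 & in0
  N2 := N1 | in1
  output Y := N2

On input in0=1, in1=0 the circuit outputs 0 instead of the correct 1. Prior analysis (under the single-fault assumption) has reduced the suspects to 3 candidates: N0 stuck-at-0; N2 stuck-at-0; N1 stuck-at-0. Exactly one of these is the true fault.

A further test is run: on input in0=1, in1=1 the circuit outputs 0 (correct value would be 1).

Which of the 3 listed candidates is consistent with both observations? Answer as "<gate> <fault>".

Evaluate each candidate on input in0=1, in1=1:
  N0 stuck-at-0: N0=0 [stuck-at-0], N1=0, N2=1 → 1 — eliminated
  N2 stuck-at-0: N0=0, N1=0, N2=0 [stuck-at-0] → 0 — matches
  N1 stuck-at-0: N0=0, N1=0 [stuck-at-0], N2=1 → 1 — eliminated
Only N2 stuck-at-0 reproduces the observed 0.

N2 stuck-at-0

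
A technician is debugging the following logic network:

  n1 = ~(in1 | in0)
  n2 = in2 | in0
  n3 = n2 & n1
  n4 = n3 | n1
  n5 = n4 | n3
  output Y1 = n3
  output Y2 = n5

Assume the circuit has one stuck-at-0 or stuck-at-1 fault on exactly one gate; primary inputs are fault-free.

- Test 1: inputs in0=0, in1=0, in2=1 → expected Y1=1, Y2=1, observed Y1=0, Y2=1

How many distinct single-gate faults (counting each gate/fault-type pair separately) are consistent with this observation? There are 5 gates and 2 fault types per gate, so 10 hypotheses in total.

2

Fault-free: n1=1, n2=1, n3=1, n4=1, n5=1 → Y1=1, Y2=1. Observed Y1=0, Y2=1.
  n1 stuck-at-0: output Y1=0, Y2=0 ✗
  n1 stuck-at-1: output Y1=1, Y2=1 ✗
  n2 stuck-at-0: output Y1=0, Y2=1 ✓
  n2 stuck-at-1: output Y1=1, Y2=1 ✗
  n3 stuck-at-0: output Y1=0, Y2=1 ✓
  n3 stuck-at-1: output Y1=1, Y2=1 ✗
  n4 stuck-at-0: output Y1=1, Y2=1 ✗
  n4 stuck-at-1: output Y1=1, Y2=1 ✗
  n5 stuck-at-0: output Y1=1, Y2=0 ✗
  n5 stuck-at-1: output Y1=1, Y2=1 ✗
Consistent faults: {n2 stuck-at-0, n3 stuck-at-0} — 2 in all.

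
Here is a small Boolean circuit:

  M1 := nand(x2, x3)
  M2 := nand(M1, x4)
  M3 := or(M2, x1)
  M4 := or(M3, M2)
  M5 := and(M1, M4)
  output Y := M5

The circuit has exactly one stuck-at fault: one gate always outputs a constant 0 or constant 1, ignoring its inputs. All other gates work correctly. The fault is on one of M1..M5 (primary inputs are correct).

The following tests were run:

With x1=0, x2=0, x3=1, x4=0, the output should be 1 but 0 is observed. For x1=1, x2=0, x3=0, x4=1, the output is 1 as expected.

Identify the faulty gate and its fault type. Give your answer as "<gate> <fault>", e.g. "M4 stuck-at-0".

Fault-free values for test 1 (x1=0, x2=0, x3=1, x4=0): M1=1, M2=1, M3=1, M4=1, M5=1, giving Y=1. Observed 0.
Test 1: faults giving observed 0 are {M1 stuck-at-0, M2 stuck-at-0, M4 stuck-at-0, M5 stuck-at-0}.
Test 2 (x1=1, x2=0, x3=0, x4=1): fault-free M1=1, M2=0, M3=1, M4=1, M5=1 → 1; observed 1. Eliminates M1 stuck-at-0, M4 stuck-at-0, M5 stuck-at-0.
Only M2 stuck-at-0 is consistent with every test.

M2 stuck-at-0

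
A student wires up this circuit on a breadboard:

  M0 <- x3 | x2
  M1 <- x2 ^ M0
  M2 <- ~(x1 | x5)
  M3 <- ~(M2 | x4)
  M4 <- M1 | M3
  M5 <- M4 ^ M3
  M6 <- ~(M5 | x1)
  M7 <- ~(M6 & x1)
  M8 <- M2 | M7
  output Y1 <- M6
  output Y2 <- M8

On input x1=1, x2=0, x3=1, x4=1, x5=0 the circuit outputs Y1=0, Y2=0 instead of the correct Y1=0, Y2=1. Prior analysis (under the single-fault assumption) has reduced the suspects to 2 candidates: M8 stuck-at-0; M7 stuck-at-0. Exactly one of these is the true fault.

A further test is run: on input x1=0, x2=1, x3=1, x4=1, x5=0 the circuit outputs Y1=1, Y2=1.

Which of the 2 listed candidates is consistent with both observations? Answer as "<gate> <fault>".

M7 stuck-at-0

Evaluate each candidate on input x1=0, x2=1, x3=1, x4=1, x5=0:
  M8 stuck-at-0: M0=1, M1=0, M2=1, M3=0, M4=0, M5=0, M6=1, M7=1, M8=0 [stuck-at-0] → Y1=1, Y2=0 — eliminated
  M7 stuck-at-0: M0=1, M1=0, M2=1, M3=0, M4=0, M5=0, M6=1, M7=0 [stuck-at-0], M8=1 → Y1=1, Y2=1 — matches
Only M7 stuck-at-0 reproduces the observed Y1=1, Y2=1.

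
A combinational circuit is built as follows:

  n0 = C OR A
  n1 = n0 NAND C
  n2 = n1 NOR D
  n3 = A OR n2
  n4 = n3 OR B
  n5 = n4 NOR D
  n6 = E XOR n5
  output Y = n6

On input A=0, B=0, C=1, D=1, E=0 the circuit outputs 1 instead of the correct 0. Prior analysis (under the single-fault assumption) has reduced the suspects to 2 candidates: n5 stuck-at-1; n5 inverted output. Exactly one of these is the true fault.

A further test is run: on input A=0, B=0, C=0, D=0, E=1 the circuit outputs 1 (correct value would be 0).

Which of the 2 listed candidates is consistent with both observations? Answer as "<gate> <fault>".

n5 inverted output

Evaluate each candidate on input A=0, B=0, C=0, D=0, E=1:
  n5 stuck-at-1: n0=0, n1=1, n2=0, n3=0, n4=0, n5=1 [stuck-at-1], n6=0 → 0 — eliminated
  n5 inverted output: n0=0, n1=1, n2=0, n3=0, n4=0, n5=0 [inverted output], n6=1 → 1 — matches
Only n5 inverted output reproduces the observed 1.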